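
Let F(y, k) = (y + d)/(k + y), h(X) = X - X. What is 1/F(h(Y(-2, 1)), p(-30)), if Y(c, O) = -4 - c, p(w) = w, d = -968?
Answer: 15/484 ≈ 0.030992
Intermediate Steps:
h(X) = 0
F(y, k) = (-968 + y)/(k + y) (F(y, k) = (y - 968)/(k + y) = (-968 + y)/(k + y))
1/F(h(Y(-2, 1)), p(-30)) = 1/((-968 + 0)/(-30 + 0)) = 1/(-968/(-30)) = 1/(-1/30*(-968)) = 1/(484/15) = 15/484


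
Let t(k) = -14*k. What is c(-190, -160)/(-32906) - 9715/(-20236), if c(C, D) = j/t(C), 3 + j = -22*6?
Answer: 42517814663/88562813528 ≈ 0.48009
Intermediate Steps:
j = -135 (j = -3 - 22*6 = -3 - 132 = -135)
c(C, D) = 135/(14*C) (c(C, D) = -135*(-1/(14*C)) = -(-135)/(14*C) = 135/(14*C))
c(-190, -160)/(-32906) - 9715/(-20236) = ((135/14)/(-190))/(-32906) - 9715/(-20236) = ((135/14)*(-1/190))*(-1/32906) - 9715*(-1/20236) = -27/532*(-1/32906) + 9715/20236 = 27/17505992 + 9715/20236 = 42517814663/88562813528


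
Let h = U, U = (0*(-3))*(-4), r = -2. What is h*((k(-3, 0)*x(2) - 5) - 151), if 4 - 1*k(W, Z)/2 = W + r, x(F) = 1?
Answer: 0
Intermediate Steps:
k(W, Z) = 12 - 2*W (k(W, Z) = 8 - 2*(W - 2) = 8 - 2*(-2 + W) = 8 + (4 - 2*W) = 12 - 2*W)
U = 0 (U = 0*(-4) = 0)
h = 0
h*((k(-3, 0)*x(2) - 5) - 151) = 0*(((12 - 2*(-3))*1 - 5) - 151) = 0*(((12 + 6)*1 - 5) - 151) = 0*((18*1 - 5) - 151) = 0*((18 - 5) - 151) = 0*(13 - 151) = 0*(-138) = 0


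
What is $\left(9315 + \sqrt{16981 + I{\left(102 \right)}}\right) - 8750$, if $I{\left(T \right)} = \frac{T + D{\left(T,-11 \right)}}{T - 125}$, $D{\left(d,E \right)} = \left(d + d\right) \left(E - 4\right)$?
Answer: $565 + \frac{\sqrt{9050983}}{23} \approx 695.8$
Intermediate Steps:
$D{\left(d,E \right)} = 2 d \left(-4 + E\right)$
$I{\left(T \right)} = - \frac{29 T}{-125 + T}$ ($I{\left(T \right)} = \frac{T + 2 T \left(-4 - 11\right)}{T - 125} = \frac{T + 2 T \left(-15\right)}{-125 + T} = \frac{T - 30 T}{-125 + T} = \frac{\left(-29\right) T}{-125 + T} = - \frac{29 T}{-125 + T}$)
$\left(9315 + \sqrt{16981 + I{\left(102 \right)}}\right) - 8750 = \left(9315 + \sqrt{16981 - \frac{2958}{-125 + 102}}\right) - 8750 = \left(9315 + \sqrt{16981 - \frac{2958}{-23}}\right) - 8750 = \left(9315 + \sqrt{16981 - 2958 \left(- \frac{1}{23}\right)}\right) - 8750 = \left(9315 + \sqrt{16981 + \frac{2958}{23}}\right) - 8750 = \left(9315 + \sqrt{\frac{393521}{23}}\right) - 8750 = \left(9315 + \frac{\sqrt{9050983}}{23}\right) - 8750 = 565 + \frac{\sqrt{9050983}}{23}$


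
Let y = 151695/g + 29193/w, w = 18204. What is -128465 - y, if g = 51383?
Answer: -1082588795289/8426812 ≈ -1.2847e+5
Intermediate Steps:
y = 38391709/8426812 (y = 151695/51383 + 29193/18204 = 151695*(1/51383) + 29193*(1/18204) = 151695/51383 + 263/164 = 38391709/8426812 ≈ 4.5559)
-128465 - y = -128465 - 1*38391709/8426812 = -128465 - 38391709/8426812 = -1082588795289/8426812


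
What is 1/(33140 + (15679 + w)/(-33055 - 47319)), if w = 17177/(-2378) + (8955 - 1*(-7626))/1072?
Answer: 14635049056/485002669274873 ≈ 3.0175e-5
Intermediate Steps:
w = 10507937/1274608 (w = 17177*(-1/2378) + (8955 + 7626)*(1/1072) = -17177/2378 + 16581*(1/1072) = -17177/2378 + 16581/1072 = 10507937/1274608 ≈ 8.2440)
1/(33140 + (15679 + w)/(-33055 - 47319)) = 1/(33140 + (15679 + 10507937/1274608)/(-33055 - 47319)) = 1/(33140 + (19995086769/1274608)/(-80374)) = 1/(33140 + (19995086769/1274608)*(-1/80374)) = 1/(33140 - 2856440967/14635049056) = 1/(485002669274873/14635049056) = 14635049056/485002669274873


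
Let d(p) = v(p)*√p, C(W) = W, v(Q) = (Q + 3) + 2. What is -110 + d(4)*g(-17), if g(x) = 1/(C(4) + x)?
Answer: -1448/13 ≈ -111.38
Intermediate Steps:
v(Q) = 5 + Q (v(Q) = (3 + Q) + 2 = 5 + Q)
d(p) = √p*(5 + p) (d(p) = (5 + p)*√p = √p*(5 + p))
g(x) = 1/(4 + x)
-110 + d(4)*g(-17) = -110 + (√4*(5 + 4))/(4 - 17) = -110 + (2*9)/(-13) = -110 + 18*(-1/13) = -110 - 18/13 = -1448/13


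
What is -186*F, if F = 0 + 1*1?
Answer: -186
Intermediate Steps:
F = 1 (F = 0 + 1 = 1)
-186*F = -186*1 = -186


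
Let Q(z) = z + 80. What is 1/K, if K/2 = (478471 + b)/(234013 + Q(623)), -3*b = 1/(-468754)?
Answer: 165036095796/672855585403 ≈ 0.24528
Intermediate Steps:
b = 1/1406262 (b = -⅓/(-468754) = -⅓*(-1/468754) = 1/1406262 ≈ 7.1110e-7)
Q(z) = 80 + z
K = 672855585403/165036095796 (K = 2*((478471 + 1/1406262)/(234013 + (80 + 623))) = 2*(672855585403/(1406262*(234013 + 703))) = 2*((672855585403/1406262)/234716) = 2*((672855585403/1406262)*(1/234716)) = 2*(672855585403/330072191592) = 672855585403/165036095796 ≈ 4.0770)
1/K = 1/(672855585403/165036095796) = 165036095796/672855585403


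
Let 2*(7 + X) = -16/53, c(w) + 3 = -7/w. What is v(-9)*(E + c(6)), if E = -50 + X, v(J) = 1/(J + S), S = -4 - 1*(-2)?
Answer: 19499/3498 ≈ 5.5743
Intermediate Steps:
S = -2 (S = -4 + 2 = -2)
c(w) = -3 - 7/w
X = -379/53 (X = -7 + (-16/53)/2 = -7 + (-16*1/53)/2 = -7 + (½)*(-16/53) = -7 - 8/53 = -379/53 ≈ -7.1509)
v(J) = 1/(-2 + J) (v(J) = 1/(J - 2) = 1/(-2 + J))
E = -3029/53 (E = -50 - 379/53 = -3029/53 ≈ -57.151)
v(-9)*(E + c(6)) = (-3029/53 + (-3 - 7/6))/(-2 - 9) = (-3029/53 + (-3 - 7*⅙))/(-11) = -(-3029/53 + (-3 - 7/6))/11 = -(-3029/53 - 25/6)/11 = -1/11*(-19499/318) = 19499/3498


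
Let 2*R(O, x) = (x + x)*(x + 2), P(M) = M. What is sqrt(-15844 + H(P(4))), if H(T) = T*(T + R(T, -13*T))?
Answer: 2*I*sqrt(1357) ≈ 73.675*I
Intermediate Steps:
R(O, x) = x*(2 + x) (R(O, x) = ((x + x)*(x + 2))/2 = ((2*x)*(2 + x))/2 = (2*x*(2 + x))/2 = x*(2 + x))
H(T) = T*(T - 13*T*(2 - 13*T)) (H(T) = T*(T + (-13*T)*(2 - 13*T)) = T*(T - 13*T*(2 - 13*T)))
sqrt(-15844 + H(P(4))) = sqrt(-15844 + 4**2*(-25 + 169*4)) = sqrt(-15844 + 16*(-25 + 676)) = sqrt(-15844 + 16*651) = sqrt(-15844 + 10416) = sqrt(-5428) = 2*I*sqrt(1357)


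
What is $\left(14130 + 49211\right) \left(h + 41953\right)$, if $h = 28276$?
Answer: $4448375089$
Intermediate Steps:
$\left(14130 + 49211\right) \left(h + 41953\right) = \left(14130 + 49211\right) \left(28276 + 41953\right) = 63341 \cdot 70229 = 4448375089$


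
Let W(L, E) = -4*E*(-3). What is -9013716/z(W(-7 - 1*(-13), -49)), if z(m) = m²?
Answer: -250381/9604 ≈ -26.070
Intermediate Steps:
W(L, E) = 12*E
-9013716/z(W(-7 - 1*(-13), -49)) = -9013716/((12*(-49))²) = -9013716/((-588)²) = -9013716/345744 = -9013716*1/345744 = -250381/9604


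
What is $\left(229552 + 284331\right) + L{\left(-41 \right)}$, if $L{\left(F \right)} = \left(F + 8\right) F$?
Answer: $515236$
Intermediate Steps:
$L{\left(F \right)} = F \left(8 + F\right)$ ($L{\left(F \right)} = \left(8 + F\right) F = F \left(8 + F\right)$)
$\left(229552 + 284331\right) + L{\left(-41 \right)} = \left(229552 + 284331\right) - 41 \left(8 - 41\right) = 513883 - -1353 = 513883 + 1353 = 515236$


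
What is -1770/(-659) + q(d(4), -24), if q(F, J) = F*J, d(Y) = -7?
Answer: 112482/659 ≈ 170.69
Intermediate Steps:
-1770/(-659) + q(d(4), -24) = -1770/(-659) - 7*(-24) = -1770*(-1/659) + 168 = 1770/659 + 168 = 112482/659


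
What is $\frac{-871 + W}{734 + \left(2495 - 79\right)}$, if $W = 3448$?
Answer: $\frac{859}{1050} \approx 0.8181$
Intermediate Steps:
$\frac{-871 + W}{734 + \left(2495 - 79\right)} = \frac{-871 + 3448}{734 + \left(2495 - 79\right)} = \frac{2577}{734 + 2416} = \frac{2577}{3150} = 2577 \cdot \frac{1}{3150} = \frac{859}{1050}$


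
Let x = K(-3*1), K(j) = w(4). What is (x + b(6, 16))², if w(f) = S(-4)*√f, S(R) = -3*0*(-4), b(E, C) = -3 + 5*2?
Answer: 49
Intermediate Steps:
b(E, C) = 7 (b(E, C) = -3 + 10 = 7)
S(R) = 0 (S(R) = 0*(-4) = 0)
w(f) = 0 (w(f) = 0*√f = 0)
K(j) = 0
x = 0
(x + b(6, 16))² = (0 + 7)² = 7² = 49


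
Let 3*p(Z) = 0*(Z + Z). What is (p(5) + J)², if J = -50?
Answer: 2500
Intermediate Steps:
p(Z) = 0 (p(Z) = (0*(Z + Z))/3 = (0*(2*Z))/3 = (⅓)*0 = 0)
(p(5) + J)² = (0 - 50)² = (-50)² = 2500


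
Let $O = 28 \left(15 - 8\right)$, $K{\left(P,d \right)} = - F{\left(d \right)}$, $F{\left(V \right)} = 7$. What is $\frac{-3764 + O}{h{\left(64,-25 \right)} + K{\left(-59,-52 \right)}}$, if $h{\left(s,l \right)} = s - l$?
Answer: $- \frac{1784}{41} \approx -43.512$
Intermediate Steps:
$K{\left(P,d \right)} = -7$ ($K{\left(P,d \right)} = \left(-1\right) 7 = -7$)
$O = 196$ ($O = 28 \cdot 7 = 196$)
$\frac{-3764 + O}{h{\left(64,-25 \right)} + K{\left(-59,-52 \right)}} = \frac{-3764 + 196}{\left(64 - -25\right) - 7} = - \frac{3568}{\left(64 + 25\right) - 7} = - \frac{3568}{89 - 7} = - \frac{3568}{82} = \left(-3568\right) \frac{1}{82} = - \frac{1784}{41}$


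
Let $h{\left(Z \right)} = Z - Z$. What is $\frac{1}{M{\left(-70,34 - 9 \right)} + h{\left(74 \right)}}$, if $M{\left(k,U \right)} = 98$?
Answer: $\frac{1}{98} \approx 0.010204$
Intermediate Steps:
$h{\left(Z \right)} = 0$
$\frac{1}{M{\left(-70,34 - 9 \right)} + h{\left(74 \right)}} = \frac{1}{98 + 0} = \frac{1}{98}$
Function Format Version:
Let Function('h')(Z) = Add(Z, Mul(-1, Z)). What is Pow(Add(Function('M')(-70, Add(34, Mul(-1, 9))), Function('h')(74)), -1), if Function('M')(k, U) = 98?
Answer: Rational(1, 98) ≈ 0.010204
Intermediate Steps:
Function('h')(Z) = 0
Pow(Add(Function('M')(-70, Add(34, Mul(-1, 9))), Function('h')(74)), -1) = Pow(Add(98, 0), -1) = Pow(98, -1) = Rational(1, 98)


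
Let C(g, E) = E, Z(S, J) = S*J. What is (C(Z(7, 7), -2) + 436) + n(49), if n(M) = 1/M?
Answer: 21267/49 ≈ 434.02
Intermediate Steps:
Z(S, J) = J*S
(C(Z(7, 7), -2) + 436) + n(49) = (-2 + 436) + 1/49 = 434 + 1/49 = 21267/49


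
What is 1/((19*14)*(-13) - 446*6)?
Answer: -1/6134 ≈ -0.00016303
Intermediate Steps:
1/((19*14)*(-13) - 446*6) = 1/(266*(-13) - 2676) = 1/(-3458 - 2676) = 1/(-6134) = -1/6134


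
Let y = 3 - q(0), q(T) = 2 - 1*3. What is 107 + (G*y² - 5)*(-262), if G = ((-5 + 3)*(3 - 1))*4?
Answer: 68489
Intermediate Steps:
q(T) = -1 (q(T) = 2 - 3 = -1)
G = -16 (G = -2*2*4 = -4*4 = -16)
y = 4 (y = 3 - 1*(-1) = 3 + 1 = 4)
107 + (G*y² - 5)*(-262) = 107 + (-16*4² - 5)*(-262) = 107 + (-16*16 - 5)*(-262) = 107 + (-256 - 5)*(-262) = 107 - 261*(-262) = 107 + 68382 = 68489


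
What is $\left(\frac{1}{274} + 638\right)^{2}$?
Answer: $\frac{30559584969}{75076} \approx 4.0705 \cdot 10^{5}$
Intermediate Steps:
$\left(\frac{1}{274} + 638\right)^{2} = \left(\frac{174813}{274}\right)^{2} = \frac{30559584969}{75076}$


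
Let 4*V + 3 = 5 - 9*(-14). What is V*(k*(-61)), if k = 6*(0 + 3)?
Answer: -35136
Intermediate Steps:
V = 32 (V = -3/4 + (5 - 9*(-14))/4 = -3/4 + (5 + 126)/4 = -3/4 + (1/4)*131 = -3/4 + 131/4 = 32)
k = 18 (k = 6*3 = 18)
V*(k*(-61)) = 32*(18*(-61)) = 32*(-1098) = -35136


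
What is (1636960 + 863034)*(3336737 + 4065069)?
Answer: 18504470589164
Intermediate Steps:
(1636960 + 863034)*(3336737 + 4065069) = 2499994*7401806 = 18504470589164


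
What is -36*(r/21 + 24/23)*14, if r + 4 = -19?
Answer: 600/23 ≈ 26.087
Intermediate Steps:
r = -23 (r = -4 - 19 = -23)
-36*(r/21 + 24/23)*14 = -36*(-23/21 + 24/23)*14 = -36*(-25/483)*14 = (300/161)*14 = 600/23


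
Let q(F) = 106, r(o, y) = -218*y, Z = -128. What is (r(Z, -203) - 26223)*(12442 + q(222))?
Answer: 226252988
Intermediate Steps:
(r(Z, -203) - 26223)*(12442 + q(222)) = (-218*(-203) - 26223)*(12442 + 106) = (44254 - 26223)*12548 = 18031*12548 = 226252988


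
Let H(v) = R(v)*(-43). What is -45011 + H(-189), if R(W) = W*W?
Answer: -1581014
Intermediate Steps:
R(W) = W²
H(v) = -43*v² (H(v) = v²*(-43) = -43*v²)
-45011 + H(-189) = -45011 - 43*(-189)² = -45011 - 43*35721 = -45011 - 1536003 = -1581014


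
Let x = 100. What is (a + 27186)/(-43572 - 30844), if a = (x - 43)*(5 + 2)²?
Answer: -29979/74416 ≈ -0.40286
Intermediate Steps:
a = 2793 (a = (100 - 43)*(5 + 2)² = 57*7² = 57*49 = 2793)
(a + 27186)/(-43572 - 30844) = (2793 + 27186)/(-43572 - 30844) = 29979/(-74416) = 29979*(-1/74416) = -29979/74416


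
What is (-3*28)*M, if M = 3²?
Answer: -756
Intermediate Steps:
M = 9
(-3*28)*M = -3*28*9 = -84*9 = -756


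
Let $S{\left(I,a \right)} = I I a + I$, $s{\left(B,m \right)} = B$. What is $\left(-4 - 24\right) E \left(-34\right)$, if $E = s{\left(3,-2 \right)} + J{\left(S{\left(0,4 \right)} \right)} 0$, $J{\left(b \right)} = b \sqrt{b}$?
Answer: $2856$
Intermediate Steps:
$S{\left(I,a \right)} = I + a I^{2}$ ($S{\left(I,a \right)} = I^{2} a + I = a I^{2} + I = I + a I^{2}$)
$J{\left(b \right)} = b^{\frac{3}{2}}$
$E = 3$ ($E = 3 + \left(0 \left(1 + 0 \cdot 4\right)\right)^{\frac{3}{2}} \cdot 0 = 3 + \left(0 \left(1 + 0\right)\right)^{\frac{3}{2}} \cdot 0 = 3 + \left(0 \cdot 1\right)^{\frac{3}{2}} \cdot 0 = 3 + 0^{\frac{3}{2}} \cdot 0 = 3 + 0 \cdot 0 = 3 + 0 = 3$)
$\left(-4 - 24\right) E \left(-34\right) = \left(-4 - 24\right) 3 \left(-34\right) = \left(-28\right) 3 \left(-34\right) = \left(-84\right) \left(-34\right) = 2856$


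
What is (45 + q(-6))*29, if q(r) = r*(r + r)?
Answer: 3393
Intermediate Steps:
q(r) = 2*r² (q(r) = r*(2*r) = 2*r²)
(45 + q(-6))*29 = (45 + 2*(-6)²)*29 = (45 + 2*36)*29 = (45 + 72)*29 = 117*29 = 3393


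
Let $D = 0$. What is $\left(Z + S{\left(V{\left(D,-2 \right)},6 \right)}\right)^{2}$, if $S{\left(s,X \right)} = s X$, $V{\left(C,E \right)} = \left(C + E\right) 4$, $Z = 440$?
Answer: $153664$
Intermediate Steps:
$V{\left(C,E \right)} = 4 C + 4 E$
$S{\left(s,X \right)} = X s$
$\left(Z + S{\left(V{\left(D,-2 \right)},6 \right)}\right)^{2} = \left(440 + 6 \left(4 \cdot 0 + 4 \left(-2\right)\right)\right)^{2} = \left(440 + 6 \left(0 - 8\right)\right)^{2} = \left(440 + 6 \left(-8\right)\right)^{2} = \left(440 - 48\right)^{2} = 392^{2} = 153664$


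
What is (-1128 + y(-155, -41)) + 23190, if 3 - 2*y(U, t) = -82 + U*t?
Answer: 18927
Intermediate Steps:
y(U, t) = 85/2 - U*t/2 (y(U, t) = 3/2 - (-82 + U*t)/2 = 3/2 + (41 - U*t/2) = 85/2 - U*t/2)
(-1128 + y(-155, -41)) + 23190 = (-1128 + (85/2 - ½*(-155)*(-41))) + 23190 = (-1128 + (85/2 - 6355/2)) + 23190 = (-1128 - 3135) + 23190 = -4263 + 23190 = 18927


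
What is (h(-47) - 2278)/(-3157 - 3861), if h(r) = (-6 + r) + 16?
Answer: 2315/7018 ≈ 0.32987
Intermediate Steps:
h(r) = 10 + r
(h(-47) - 2278)/(-3157 - 3861) = ((10 - 47) - 2278)/(-3157 - 3861) = (-37 - 2278)/(-7018) = -2315*(-1/7018) = 2315/7018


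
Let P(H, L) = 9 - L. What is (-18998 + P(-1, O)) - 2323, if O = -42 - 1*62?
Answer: -21208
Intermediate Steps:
O = -104 (O = -42 - 62 = -104)
(-18998 + P(-1, O)) - 2323 = (-18998 + (9 - 1*(-104))) - 2323 = (-18998 + (9 + 104)) - 2323 = (-18998 + 113) - 2323 = -18885 - 2323 = -21208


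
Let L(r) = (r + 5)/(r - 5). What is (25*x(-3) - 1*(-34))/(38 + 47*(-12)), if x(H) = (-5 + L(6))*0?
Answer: -17/263 ≈ -0.064639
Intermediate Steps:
L(r) = (5 + r)/(-5 + r)
x(H) = 0 (x(H) = (-5 + (5 + 6)/(-5 + 6))*0 = (-5 + 11/1)*0 = (-5 + 1*11)*0 = (-5 + 11)*0 = 6*0 = 0)
(25*x(-3) - 1*(-34))/(38 + 47*(-12)) = (25*0 - 1*(-34))/(38 + 47*(-12)) = (0 + 34)/(38 - 564) = 34/(-526) = 34*(-1/526) = -17/263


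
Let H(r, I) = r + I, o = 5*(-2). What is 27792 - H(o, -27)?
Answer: 27829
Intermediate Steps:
o = -10
H(r, I) = I + r
27792 - H(o, -27) = 27792 - (-27 - 10) = 27792 - 1*(-37) = 27792 + 37 = 27829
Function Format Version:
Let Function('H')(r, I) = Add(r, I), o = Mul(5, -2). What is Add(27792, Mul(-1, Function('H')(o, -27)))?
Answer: 27829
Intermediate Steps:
o = -10
Function('H')(r, I) = Add(I, r)
Add(27792, Mul(-1, Function('H')(o, -27))) = Add(27792, Mul(-1, Add(-27, -10))) = Add(27792, Mul(-1, -37)) = Add(27792, 37) = 27829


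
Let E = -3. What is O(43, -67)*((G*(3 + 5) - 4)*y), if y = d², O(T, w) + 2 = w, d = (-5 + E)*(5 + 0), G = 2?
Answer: -1324800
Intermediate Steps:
d = -40 (d = (-5 - 3)*(5 + 0) = -8*5 = -40)
O(T, w) = -2 + w
y = 1600 (y = (-40)² = 1600)
O(43, -67)*((G*(3 + 5) - 4)*y) = (-2 - 67)*((2*(3 + 5) - 4)*1600) = -69*(2*8 - 4)*1600 = -69*(16 - 4)*1600 = -828*1600 = -69*19200 = -1324800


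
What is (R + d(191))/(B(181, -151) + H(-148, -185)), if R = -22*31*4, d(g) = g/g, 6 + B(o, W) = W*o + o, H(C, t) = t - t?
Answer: 909/9052 ≈ 0.10042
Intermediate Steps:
H(C, t) = 0
B(o, W) = -6 + o + W*o (B(o, W) = -6 + (W*o + o) = -6 + (o + W*o) = -6 + o + W*o)
d(g) = 1
R = -2728 (R = -682*4 = -2728)
(R + d(191))/(B(181, -151) + H(-148, -185)) = (-2728 + 1)/((-6 + 181 - 151*181) + 0) = -2727/((-6 + 181 - 27331) + 0) = -2727/(-27156 + 0) = -2727/(-27156) = -2727*(-1/27156) = 909/9052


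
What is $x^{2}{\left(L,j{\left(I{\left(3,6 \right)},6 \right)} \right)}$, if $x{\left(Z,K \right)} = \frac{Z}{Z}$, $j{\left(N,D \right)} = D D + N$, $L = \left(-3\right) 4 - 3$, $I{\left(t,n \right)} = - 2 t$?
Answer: $1$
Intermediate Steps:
$L = -15$ ($L = -12 - 3 = -15$)
$j{\left(N,D \right)} = N + D^{2}$ ($j{\left(N,D \right)} = D^{2} + N = N + D^{2}$)
$x{\left(Z,K \right)} = 1$
$x^{2}{\left(L,j{\left(I{\left(3,6 \right)},6 \right)} \right)} = 1^{2} = 1$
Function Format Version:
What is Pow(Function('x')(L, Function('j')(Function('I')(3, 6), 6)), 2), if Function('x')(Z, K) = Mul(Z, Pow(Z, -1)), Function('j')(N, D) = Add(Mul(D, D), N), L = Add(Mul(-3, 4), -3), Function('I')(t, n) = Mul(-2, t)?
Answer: 1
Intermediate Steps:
L = -15 (L = Add(-12, -3) = -15)
Function('j')(N, D) = Add(N, Pow(D, 2)) (Function('j')(N, D) = Add(Pow(D, 2), N) = Add(N, Pow(D, 2)))
Function('x')(Z, K) = 1
Pow(Function('x')(L, Function('j')(Function('I')(3, 6), 6)), 2) = Pow(1, 2) = 1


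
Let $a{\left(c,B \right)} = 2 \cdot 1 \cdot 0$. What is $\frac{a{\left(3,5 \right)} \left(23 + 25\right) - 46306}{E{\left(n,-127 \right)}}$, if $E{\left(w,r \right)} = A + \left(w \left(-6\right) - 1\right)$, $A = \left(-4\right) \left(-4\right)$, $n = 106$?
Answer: $\frac{46306}{621} \approx 74.567$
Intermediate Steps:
$A = 16$
$a{\left(c,B \right)} = 0$ ($a{\left(c,B \right)} = 2 \cdot 0 = 0$)
$E{\left(w,r \right)} = 15 - 6 w$ ($E{\left(w,r \right)} = 16 + \left(w \left(-6\right) - 1\right) = 16 - \left(1 + 6 w\right) = 15 - 6 w$)
$\frac{a{\left(3,5 \right)} \left(23 + 25\right) - 46306}{E{\left(n,-127 \right)}} = \frac{0 \left(23 + 25\right) - 46306}{15 - 636} = \frac{0 \cdot 48 - 46306}{15 - 636} = \frac{0 - 46306}{-621} = \left(-46306\right) \left(- \frac{1}{621}\right) = \frac{46306}{621}$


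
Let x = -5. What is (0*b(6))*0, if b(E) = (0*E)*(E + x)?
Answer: 0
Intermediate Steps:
b(E) = 0 (b(E) = (0*E)*(E - 5) = 0*(-5 + E) = 0)
(0*b(6))*0 = (0*0)*0 = 0*0 = 0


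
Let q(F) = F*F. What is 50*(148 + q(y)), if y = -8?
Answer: 10600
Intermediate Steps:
q(F) = F**2
50*(148 + q(y)) = 50*(148 + (-8)**2) = 50*(148 + 64) = 50*212 = 10600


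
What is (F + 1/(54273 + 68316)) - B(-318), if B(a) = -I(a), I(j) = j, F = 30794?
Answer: 3736022365/122589 ≈ 30476.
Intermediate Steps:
B(a) = -a
(F + 1/(54273 + 68316)) - B(-318) = (30794 + 1/(54273 + 68316)) - (-1)*(-318) = (30794 + 1/122589) - 1*318 = (30794 + 1/122589) - 318 = 3775005667/122589 - 318 = 3736022365/122589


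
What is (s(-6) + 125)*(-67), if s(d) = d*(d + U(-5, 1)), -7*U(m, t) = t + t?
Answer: -76313/7 ≈ -10902.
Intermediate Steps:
U(m, t) = -2*t/7 (U(m, t) = -(t + t)/7 = -2*t/7)
s(d) = d*(-2/7 + d) (s(d) = d*(d - 2/7*1) = d*(d - 2/7) = d*(-2/7 + d))
(s(-6) + 125)*(-67) = ((⅐)*(-6)*(-2 + 7*(-6)) + 125)*(-67) = ((⅐)*(-6)*(-2 - 42) + 125)*(-67) = ((⅐)*(-6)*(-44) + 125)*(-67) = (264/7 + 125)*(-67) = (1139/7)*(-67) = -76313/7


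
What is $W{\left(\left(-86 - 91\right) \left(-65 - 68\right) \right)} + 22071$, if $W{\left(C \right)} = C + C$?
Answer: $69153$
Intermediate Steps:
$W{\left(C \right)} = 2 C$
$W{\left(\left(-86 - 91\right) \left(-65 - 68\right) \right)} + 22071 = 2 \left(-86 - 91\right) \left(-65 - 68\right) + 22071 = 2 \left(\left(-177\right) \left(-133\right)\right) + 22071 = 2 \cdot 23541 + 22071 = 47082 + 22071 = 69153$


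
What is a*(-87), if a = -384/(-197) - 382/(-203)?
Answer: -459618/1379 ≈ -333.30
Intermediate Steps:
a = 153206/39991 (a = -384*(-1/197) - 382*(-1/203) = 384/197 + 382/203 = 153206/39991 ≈ 3.8310)
a*(-87) = (153206/39991)*(-87) = -459618/1379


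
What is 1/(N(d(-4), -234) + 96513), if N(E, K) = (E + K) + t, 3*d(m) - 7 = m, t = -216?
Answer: 1/96064 ≈ 1.0410e-5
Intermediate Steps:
d(m) = 7/3 + m/3
N(E, K) = -216 + E + K (N(E, K) = (E + K) - 216 = -216 + E + K)
1/(N(d(-4), -234) + 96513) = 1/((-216 + (7/3 + (1/3)*(-4)) - 234) + 96513) = 1/((-216 + (7/3 - 4/3) - 234) + 96513) = 1/((-216 + 1 - 234) + 96513) = 1/(-449 + 96513) = 1/96064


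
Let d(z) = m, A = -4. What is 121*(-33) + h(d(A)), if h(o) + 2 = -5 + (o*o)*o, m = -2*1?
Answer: -4008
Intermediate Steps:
m = -2
d(z) = -2
h(o) = -7 + o**3 (h(o) = -2 + (-5 + (o*o)*o) = -2 + (-5 + o**2*o) = -2 + (-5 + o**3) = -7 + o**3)
121*(-33) + h(d(A)) = 121*(-33) + (-7 + (-2)**3) = -3993 + (-7 - 8) = -3993 - 15 = -4008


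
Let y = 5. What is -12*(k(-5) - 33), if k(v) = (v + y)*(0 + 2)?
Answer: 396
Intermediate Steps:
k(v) = 10 + 2*v (k(v) = (v + 5)*(0 + 2) = (5 + v)*2 = 10 + 2*v)
-12*(k(-5) - 33) = -12*((10 + 2*(-5)) - 33) = -12*((10 - 10) - 33) = -12*(0 - 33) = -12*(-33) = 396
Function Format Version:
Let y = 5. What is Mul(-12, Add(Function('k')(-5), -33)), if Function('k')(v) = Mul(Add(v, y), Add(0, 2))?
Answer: 396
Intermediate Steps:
Function('k')(v) = Add(10, Mul(2, v)) (Function('k')(v) = Mul(Add(v, 5), Add(0, 2)) = Mul(Add(5, v), 2) = Add(10, Mul(2, v)))
Mul(-12, Add(Function('k')(-5), -33)) = Mul(-12, Add(Add(10, Mul(2, -5)), -33)) = Mul(-12, Add(Add(10, -10), -33)) = Mul(-12, Add(0, -33)) = Mul(-12, -33) = 396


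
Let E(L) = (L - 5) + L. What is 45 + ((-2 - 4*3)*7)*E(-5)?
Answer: 1515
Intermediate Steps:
E(L) = -5 + 2*L (E(L) = (-5 + L) + L = -5 + 2*L)
45 + ((-2 - 4*3)*7)*E(-5) = 45 + ((-2 - 4*3)*7)*(-5 + 2*(-5)) = 45 + ((-2 - 12)*7)*(-5 - 10) = 45 - 14*7*(-15) = 45 - 98*(-15) = 45 + 1470 = 1515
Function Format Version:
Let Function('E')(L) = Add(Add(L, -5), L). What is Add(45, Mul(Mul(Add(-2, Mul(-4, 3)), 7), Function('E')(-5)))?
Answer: 1515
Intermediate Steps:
Function('E')(L) = Add(-5, Mul(2, L)) (Function('E')(L) = Add(Add(-5, L), L) = Add(-5, Mul(2, L)))
Add(45, Mul(Mul(Add(-2, Mul(-4, 3)), 7), Function('E')(-5))) = Add(45, Mul(Mul(Add(-2, Mul(-4, 3)), 7), Add(-5, Mul(2, -5)))) = Add(45, Mul(Mul(Add(-2, -12), 7), Add(-5, -10))) = Add(45, Mul(Mul(-14, 7), -15)) = Add(45, Mul(-98, -15)) = Add(45, 1470) = 1515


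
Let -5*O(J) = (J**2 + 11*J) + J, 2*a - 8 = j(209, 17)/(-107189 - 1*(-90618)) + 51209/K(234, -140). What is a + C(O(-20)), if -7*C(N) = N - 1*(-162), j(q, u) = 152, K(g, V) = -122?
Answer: -6352639229/28303268 ≈ -224.45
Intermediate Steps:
a = -832429587/4043324 (a = 4 + (152/(-107189 - 1*(-90618)) + 51209/(-122))/2 = 4 + (152/(-107189 + 90618) + 51209*(-1/122))/2 = 4 + (152/(-16571) - 51209/122)/2 = 4 + (152*(-1/16571) - 51209/122)/2 = 4 + (-152/16571 - 51209/122)/2 = 4 + (1/2)*(-848602883/2021662) = 4 - 848602883/4043324 = -832429587/4043324 ≈ -205.88)
O(J) = -12*J/5 - J**2/5 (O(J) = -((J**2 + 11*J) + J)/5 = -(J**2 + 12*J)/5 = -12*J/5 - J**2/5)
C(N) = -162/7 - N/7 (C(N) = -(N - 1*(-162))/7 = -(N + 162)/7 = -(162 + N)/7 = -162/7 - N/7)
a + C(O(-20)) = -832429587/4043324 + (-162/7 - (-1)*(-20)*(12 - 20)/35) = -832429587/4043324 + (-162/7 - (-1)*(-20)*(-8)/35) = -832429587/4043324 + (-162/7 - 1/7*(-32)) = -832429587/4043324 + (-162/7 + 32/7) = -832429587/4043324 - 130/7 = -6352639229/28303268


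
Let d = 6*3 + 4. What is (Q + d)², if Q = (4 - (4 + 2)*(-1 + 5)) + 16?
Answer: 324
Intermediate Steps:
Q = -4 (Q = (4 - 6*4) + 16 = (4 - 1*24) + 16 = (4 - 24) + 16 = -20 + 16 = -4)
d = 22 (d = 18 + 4 = 22)
(Q + d)² = (-4 + 22)² = 18² = 324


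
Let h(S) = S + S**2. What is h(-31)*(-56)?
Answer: -52080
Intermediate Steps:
h(-31)*(-56) = -31*(1 - 31)*(-56) = -31*(-30)*(-56) = 930*(-56) = -52080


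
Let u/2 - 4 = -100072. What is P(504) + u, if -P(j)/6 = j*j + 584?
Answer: -1727736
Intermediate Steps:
u = -200136 (u = 8 + 2*(-100072) = 8 - 200144 = -200136)
P(j) = -3504 - 6*j² (P(j) = -6*(j*j + 584) = -6*(j² + 584) = -6*(584 + j²) = -3504 - 6*j²)
P(504) + u = (-3504 - 6*504²) - 200136 = (-3504 - 6*254016) - 200136 = (-3504 - 1524096) - 200136 = -1527600 - 200136 = -1727736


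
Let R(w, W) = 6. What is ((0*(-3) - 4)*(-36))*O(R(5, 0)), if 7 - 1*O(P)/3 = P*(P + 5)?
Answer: -25488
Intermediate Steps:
O(P) = 21 - 3*P*(5 + P) (O(P) = 21 - 3*P*(P + 5) = 21 - 3*P*(5 + P))
((0*(-3) - 4)*(-36))*O(R(5, 0)) = ((0*(-3) - 4)*(-36))*(21 - 15*6 - 3*6**2) = ((0 - 4)*(-36))*(21 - 90 - 3*36) = (-4*(-36))*(21 - 90 - 108) = 144*(-177) = -25488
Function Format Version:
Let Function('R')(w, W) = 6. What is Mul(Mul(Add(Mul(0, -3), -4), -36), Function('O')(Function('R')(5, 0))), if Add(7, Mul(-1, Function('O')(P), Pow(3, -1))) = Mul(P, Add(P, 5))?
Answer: -25488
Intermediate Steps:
Function('O')(P) = Add(21, Mul(-3, P, Add(5, P))) (Function('O')(P) = Add(21, Mul(-3, Mul(P, Add(P, 5)))) = Add(21, Mul(-3, Mul(P, Add(5, P)))) = Add(21, Mul(-3, P, Add(5, P))))
Mul(Mul(Add(Mul(0, -3), -4), -36), Function('O')(Function('R')(5, 0))) = Mul(Mul(Add(Mul(0, -3), -4), -36), Add(21, Mul(-15, 6), Mul(-3, Pow(6, 2)))) = Mul(Mul(Add(0, -4), -36), Add(21, -90, Mul(-3, 36))) = Mul(Mul(-4, -36), Add(21, -90, -108)) = Mul(144, -177) = -25488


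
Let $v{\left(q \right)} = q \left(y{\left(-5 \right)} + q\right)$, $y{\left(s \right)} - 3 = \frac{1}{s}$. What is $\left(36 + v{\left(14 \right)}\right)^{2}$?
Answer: $\frac{1838736}{25} \approx 73550.0$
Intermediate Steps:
$y{\left(s \right)} = 3 + \frac{1}{s}$
$v{\left(q \right)} = q \left(\frac{14}{5} + q\right)$ ($v{\left(q \right)} = q \left(\left(3 + \frac{1}{-5}\right) + q\right) = q \left(\left(3 - \frac{1}{5}\right) + q\right) = q \left(\frac{14}{5} + q\right)$)
$\left(36 + v{\left(14 \right)}\right)^{2} = \left(36 + \frac{1}{5} \cdot 14 \left(14 + 5 \cdot 14\right)\right)^{2} = \left(36 + \frac{1}{5} \cdot 14 \left(14 + 70\right)\right)^{2} = \left(36 + \frac{1}{5} \cdot 14 \cdot 84\right)^{2} = \left(36 + \frac{1176}{5}\right)^{2} = \left(\frac{1356}{5}\right)^{2} = \frac{1838736}{25}$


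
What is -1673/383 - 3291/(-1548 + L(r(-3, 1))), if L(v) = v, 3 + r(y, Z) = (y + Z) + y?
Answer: -1342735/595948 ≈ -2.2531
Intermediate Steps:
r(y, Z) = -3 + Z + 2*y (r(y, Z) = -3 + ((y + Z) + y) = -3 + ((Z + y) + y) = -3 + (Z + 2*y) = -3 + Z + 2*y)
-1673/383 - 3291/(-1548 + L(r(-3, 1))) = -1673/383 - 3291/(-1548 + (-3 + 1 + 2*(-3))) = -1673*1/383 - 3291/(-1548 + (-3 + 1 - 6)) = -1673/383 - 3291/(-1548 - 8) = -1673/383 - 3291/(-1556) = -1673/383 - 3291*(-1/1556) = -1673/383 + 3291/1556 = -1342735/595948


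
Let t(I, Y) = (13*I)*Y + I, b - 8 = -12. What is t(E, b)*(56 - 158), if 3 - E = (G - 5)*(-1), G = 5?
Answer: 15606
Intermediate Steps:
b = -4 (b = 8 - 12 = -4)
E = 3 (E = 3 - (5 - 5)*(-1) = 3 - 0*(-1) = 3 - 1*0 = 3 + 0 = 3)
t(I, Y) = I + 13*I*Y (t(I, Y) = 13*I*Y + I = I + 13*I*Y)
t(E, b)*(56 - 158) = (3*(1 + 13*(-4)))*(56 - 158) = (3*(1 - 52))*(-102) = (3*(-51))*(-102) = -153*(-102) = 15606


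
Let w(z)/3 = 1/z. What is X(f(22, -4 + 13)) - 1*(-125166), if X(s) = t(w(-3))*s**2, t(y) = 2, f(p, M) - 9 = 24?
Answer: 127344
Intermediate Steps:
f(p, M) = 33 (f(p, M) = 9 + 24 = 33)
w(z) = 3/z (w(z) = 3*(1/z) = 3/z)
X(s) = 2*s**2
X(f(22, -4 + 13)) - 1*(-125166) = 2*33**2 - 1*(-125166) = 2*1089 + 125166 = 2178 + 125166 = 127344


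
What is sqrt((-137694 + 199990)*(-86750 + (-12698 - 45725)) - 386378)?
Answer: I*sqrt(9044083586) ≈ 95100.0*I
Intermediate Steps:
sqrt((-137694 + 199990)*(-86750 + (-12698 - 45725)) - 386378) = sqrt(62296*(-86750 - 58423) - 386378) = sqrt(62296*(-145173) - 386378) = sqrt(-9043697208 - 386378) = sqrt(-9044083586) = I*sqrt(9044083586)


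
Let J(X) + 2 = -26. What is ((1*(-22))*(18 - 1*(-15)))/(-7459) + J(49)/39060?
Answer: 1005311/10405305 ≈ 0.096615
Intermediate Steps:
J(X) = -28 (J(X) = -2 - 26 = -28)
((1*(-22))*(18 - 1*(-15)))/(-7459) + J(49)/39060 = ((1*(-22))*(18 - 1*(-15)))/(-7459) - 28/39060 = -22*(18 + 15)*(-1/7459) - 28*1/39060 = -22*33*(-1/7459) - 1/1395 = -726*(-1/7459) - 1/1395 = 726/7459 - 1/1395 = 1005311/10405305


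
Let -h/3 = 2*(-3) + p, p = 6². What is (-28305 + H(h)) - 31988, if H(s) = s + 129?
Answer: -60254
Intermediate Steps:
p = 36
h = -90 (h = -3*(2*(-3) + 36) = -3*(-6 + 36) = -3*30 = -90)
H(s) = 129 + s
(-28305 + H(h)) - 31988 = (-28305 + (129 - 90)) - 31988 = (-28305 + 39) - 31988 = -28266 - 31988 = -60254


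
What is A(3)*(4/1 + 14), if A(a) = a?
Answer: 54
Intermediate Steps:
A(3)*(4/1 + 14) = 3*(4/1 + 14) = 3*(4*1 + 14) = 3*(4 + 14) = 3*18 = 54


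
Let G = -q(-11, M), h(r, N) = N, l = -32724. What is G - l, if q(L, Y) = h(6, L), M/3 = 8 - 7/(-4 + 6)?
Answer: 32735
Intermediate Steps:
M = 27/2 (M = 3*(8 - 7/(-4 + 6)) = 3*(8 - 7/2) = 3*(9/2) = 27/2 ≈ 13.500)
q(L, Y) = L
G = 11 (G = -1*(-11) = 11)
G - l = 11 - 1*(-32724) = 11 + 32724 = 32735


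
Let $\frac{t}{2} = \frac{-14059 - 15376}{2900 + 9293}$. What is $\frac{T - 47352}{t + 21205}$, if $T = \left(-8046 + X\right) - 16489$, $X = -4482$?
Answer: $- \frac{931167217}{258493695} \approx -3.6023$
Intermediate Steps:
$t = - \frac{58870}{12193}$ ($t = 2 \frac{-14059 - 15376}{2900 + 9293} = 2 \left(- \frac{29435}{12193}\right) = - \frac{58870}{12193} \approx -4.8282$)
$T = -29017$ ($T = \left(-8046 - 4482\right) - 16489 = -12528 - 16489 = -29017$)
$\frac{T - 47352}{t + 21205} = \frac{-29017 - 47352}{- \frac{58870}{12193} + 21205} = - \frac{76369}{\frac{258493695}{12193}} = \left(-76369\right) \frac{12193}{258493695} = - \frac{931167217}{258493695}$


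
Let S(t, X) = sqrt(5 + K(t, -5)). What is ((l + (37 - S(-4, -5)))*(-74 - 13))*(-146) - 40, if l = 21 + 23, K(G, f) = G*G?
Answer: 1028822 - 12702*sqrt(21) ≈ 9.7061e+5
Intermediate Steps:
K(G, f) = G**2
S(t, X) = sqrt(5 + t**2)
l = 44
((l + (37 - S(-4, -5)))*(-74 - 13))*(-146) - 40 = ((44 + (37 - sqrt(5 + (-4)**2)))*(-74 - 13))*(-146) - 40 = ((44 + (37 - sqrt(5 + 16)))*(-87))*(-146) - 40 = ((44 + (37 - sqrt(21)))*(-87))*(-146) - 40 = ((81 - sqrt(21))*(-87))*(-146) - 40 = (-7047 + 87*sqrt(21))*(-146) - 40 = (1028862 - 12702*sqrt(21)) - 40 = 1028822 - 12702*sqrt(21)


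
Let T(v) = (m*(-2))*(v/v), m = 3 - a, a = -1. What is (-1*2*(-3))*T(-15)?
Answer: -48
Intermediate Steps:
m = 4 (m = 3 - 1*(-1) = 3 + 1 = 4)
T(v) = -8 (T(v) = (4*(-2))*(v/v) = -8*1 = -8)
(-1*2*(-3))*T(-15) = (-1*2*(-3))*(-8) = -2*(-3)*(-8) = 6*(-8) = -48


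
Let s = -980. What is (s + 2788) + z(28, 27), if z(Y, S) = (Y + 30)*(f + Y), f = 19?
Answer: 4534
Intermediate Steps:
z(Y, S) = (19 + Y)*(30 + Y) (z(Y, S) = (Y + 30)*(19 + Y) = (30 + Y)*(19 + Y) = (19 + Y)*(30 + Y))
(s + 2788) + z(28, 27) = (-980 + 2788) + (570 + 28² + 49*28) = 1808 + (570 + 784 + 1372) = 1808 + 2726 = 4534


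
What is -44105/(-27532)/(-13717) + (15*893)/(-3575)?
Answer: -91979377141/24547668860 ≈ -3.7470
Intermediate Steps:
-44105/(-27532)/(-13717) + (15*893)/(-3575) = -44105*(-1/27532)*(-1/13717) + 13395*(-1/3575) = (44105/27532)*(-1/13717) - 2679/715 = -44105/377656444 - 2679/715 = -91979377141/24547668860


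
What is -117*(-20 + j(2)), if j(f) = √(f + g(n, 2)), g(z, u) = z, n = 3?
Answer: 2340 - 117*√5 ≈ 2078.4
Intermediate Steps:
j(f) = √(3 + f) (j(f) = √(f + 3) = √(3 + f))
-117*(-20 + j(2)) = -117*(-20 + √(3 + 2)) = -117*(-20 + √5) = 2340 - 117*√5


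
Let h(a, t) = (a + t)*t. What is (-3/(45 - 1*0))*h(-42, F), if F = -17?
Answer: -1003/15 ≈ -66.867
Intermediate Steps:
h(a, t) = t*(a + t)
(-3/(45 - 1*0))*h(-42, F) = (-3/(45 - 1*0))*(-17*(-42 - 17)) = (-3/(45 + 0))*(-17*(-59)) = (-3/45)*1003 = ((1/45)*(-3))*1003 = -1/15*1003 = -1003/15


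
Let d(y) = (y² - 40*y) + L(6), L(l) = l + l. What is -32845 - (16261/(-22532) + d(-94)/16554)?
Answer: -6125513370011/186497364 ≈ -32845.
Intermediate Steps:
L(l) = 2*l
d(y) = 12 + y² - 40*y (d(y) = (y² - 40*y) + 2*6 = (y² - 40*y) + 12 = 12 + y² - 40*y)
-32845 - (16261/(-22532) + d(-94)/16554) = -32845 - (16261/(-22532) + (12 + (-94)² - 40*(-94))/16554) = -32845 - (16261*(-1/22532) + (12 + 8836 + 3760)*(1/16554)) = -32845 - (-16261/22532 + 12608*(1/16554)) = -32845 - (-16261/22532 + 6304/8277) = -32845 - 1*7449431/186497364 = -32845 - 7449431/186497364 = -6125513370011/186497364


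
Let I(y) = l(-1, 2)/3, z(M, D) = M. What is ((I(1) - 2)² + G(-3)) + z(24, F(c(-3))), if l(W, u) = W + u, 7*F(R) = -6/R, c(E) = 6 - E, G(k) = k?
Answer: 214/9 ≈ 23.778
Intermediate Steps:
F(R) = -6/(7*R) (F(R) = (-6/R)/7 = -6/(7*R))
I(y) = ⅓ (I(y) = (-1 + 2)/3 = 1*(⅓) = ⅓)
((I(1) - 2)² + G(-3)) + z(24, F(c(-3))) = ((⅓ - 2)² - 3) + 24 = ((-5/3)² - 3) + 24 = (25/9 - 3) + 24 = -2/9 + 24 = 214/9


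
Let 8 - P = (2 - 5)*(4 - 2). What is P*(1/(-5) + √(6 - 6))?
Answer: -14/5 ≈ -2.8000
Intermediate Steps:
P = 14 (P = 8 - (2 - 5)*(4 - 2) = 8 - (-3)*2 = 8 - 1*(-6) = 8 + 6 = 14)
P*(1/(-5) + √(6 - 6)) = 14*(1/(-5) + √(6 - 6)) = 14*(-⅕ + √0) = 14*(-⅕ + 0) = 14*(-⅕) = -14/5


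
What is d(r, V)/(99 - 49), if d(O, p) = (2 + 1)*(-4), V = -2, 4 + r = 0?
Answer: -6/25 ≈ -0.24000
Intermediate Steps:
r = -4 (r = -4 + 0 = -4)
d(O, p) = -12 (d(O, p) = 3*(-4) = -12)
d(r, V)/(99 - 49) = -12/(99 - 49) = -12/50 = (1/50)*(-12) = -6/25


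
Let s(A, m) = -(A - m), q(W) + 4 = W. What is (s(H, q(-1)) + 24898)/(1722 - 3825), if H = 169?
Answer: -24724/2103 ≈ -11.757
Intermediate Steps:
q(W) = -4 + W
s(A, m) = m - A
(s(H, q(-1)) + 24898)/(1722 - 3825) = (((-4 - 1) - 1*169) + 24898)/(1722 - 3825) = ((-5 - 169) + 24898)/(-2103) = (-174 + 24898)*(-1/2103) = 24724*(-1/2103) = -24724/2103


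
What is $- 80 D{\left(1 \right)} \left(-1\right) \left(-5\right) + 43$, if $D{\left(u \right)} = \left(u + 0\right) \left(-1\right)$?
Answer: $443$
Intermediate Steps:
$D{\left(u \right)} = - u$ ($D{\left(u \right)} = u \left(-1\right) = - u$)
$- 80 D{\left(1 \right)} \left(-1\right) \left(-5\right) + 43 = - 80 \left(-1\right) 1 \left(-1\right) \left(-5\right) + 43 = - 80 \left(-1\right) \left(-1\right) \left(-5\right) + 43 = - 80 \cdot 1 \left(-5\right) + 43 = \left(-80\right) \left(-5\right) + 43 = 400 + 43 = 443$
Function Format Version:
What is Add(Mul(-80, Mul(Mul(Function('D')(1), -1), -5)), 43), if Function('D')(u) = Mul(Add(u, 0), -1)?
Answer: 443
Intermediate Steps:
Function('D')(u) = Mul(-1, u) (Function('D')(u) = Mul(u, -1) = Mul(-1, u))
Add(Mul(-80, Mul(Mul(Function('D')(1), -1), -5)), 43) = Add(Mul(-80, Mul(Mul(Mul(-1, 1), -1), -5)), 43) = Add(Mul(-80, Mul(Mul(-1, -1), -5)), 43) = Add(Mul(-80, Mul(1, -5)), 43) = Add(Mul(-80, -5), 43) = Add(400, 43) = 443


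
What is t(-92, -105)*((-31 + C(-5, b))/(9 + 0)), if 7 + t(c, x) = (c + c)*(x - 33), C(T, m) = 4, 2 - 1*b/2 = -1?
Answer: -76155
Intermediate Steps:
b = 6 (b = 4 - 2*(-1) = 4 + 2 = 6)
t(c, x) = -7 + 2*c*(-33 + x) (t(c, x) = -7 + (c + c)*(x - 33) = -7 + (2*c)*(-33 + x) = -7 + 2*c*(-33 + x))
t(-92, -105)*((-31 + C(-5, b))/(9 + 0)) = (-7 - 66*(-92) + 2*(-92)*(-105))*((-31 + 4)/(9 + 0)) = (-7 + 6072 + 19320)*(-27/9) = 25385*(-27*1/9) = 25385*(-3) = -76155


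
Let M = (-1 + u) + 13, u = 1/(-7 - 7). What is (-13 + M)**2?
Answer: 225/196 ≈ 1.1480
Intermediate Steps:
u = -1/14 (u = 1/(-14) = -1/14 ≈ -0.071429)
M = 167/14 (M = (-1 - 1/14) + 13 = -15/14 + 13 = 167/14 ≈ 11.929)
(-13 + M)**2 = (-13 + 167/14)**2 = (-15/14)**2 = 225/196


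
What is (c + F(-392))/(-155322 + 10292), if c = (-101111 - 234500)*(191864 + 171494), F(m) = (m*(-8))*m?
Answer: 12194817105/14503 ≈ 8.4085e+5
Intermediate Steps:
F(m) = -8*m² (F(m) = (-8*m)*m = -8*m²)
c = -121946941738 (c = -335611*363358 = -121946941738)
(c + F(-392))/(-155322 + 10292) = (-121946941738 - 8*(-392)²)/(-155322 + 10292) = (-121946941738 - 8*153664)/(-145030) = (-121946941738 - 1229312)*(-1/145030) = -121948171050*(-1/145030) = 12194817105/14503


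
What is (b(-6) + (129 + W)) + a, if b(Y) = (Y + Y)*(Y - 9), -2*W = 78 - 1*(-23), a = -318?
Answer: -119/2 ≈ -59.500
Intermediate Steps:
W = -101/2 (W = -(78 - 1*(-23))/2 = -(78 + 23)/2 = -½*101 = -101/2 ≈ -50.500)
b(Y) = 2*Y*(-9 + Y) (b(Y) = (2*Y)*(-9 + Y) = 2*Y*(-9 + Y))
(b(-6) + (129 + W)) + a = (2*(-6)*(-9 - 6) + (129 - 101/2)) - 318 = (2*(-6)*(-15) + 157/2) - 318 = (180 + 157/2) - 318 = 517/2 - 318 = -119/2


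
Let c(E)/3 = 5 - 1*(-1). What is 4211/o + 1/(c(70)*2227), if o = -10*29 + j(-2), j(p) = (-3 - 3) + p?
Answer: -42200462/2986407 ≈ -14.131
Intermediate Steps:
j(p) = -6 + p
c(E) = 18 (c(E) = 3*(5 - 1*(-1)) = 3*(5 + 1) = 3*6 = 18)
o = -298 (o = -10*29 + (-6 - 2) = -290 - 8 = -298)
4211/o + 1/(c(70)*2227) = 4211/(-298) + 1/(18*2227) = 4211*(-1/298) + (1/18)*(1/2227) = -4211/298 + 1/40086 = -42200462/2986407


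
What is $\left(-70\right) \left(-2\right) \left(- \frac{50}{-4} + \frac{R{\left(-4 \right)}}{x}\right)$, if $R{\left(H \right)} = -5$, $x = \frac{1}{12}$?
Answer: $-6650$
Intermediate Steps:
$x = \frac{1}{12} \approx 0.083333$
$\left(-70\right) \left(-2\right) \left(- \frac{50}{-4} + \frac{R{\left(-4 \right)}}{x}\right) = \left(-70\right) \left(-2\right) \left(- \frac{50}{-4} - 5 \frac{1}{\frac{1}{12}}\right) = 140 \left(\left(-50\right) \left(- \frac{1}{4}\right) - 60\right) = 140 \left(\frac{25}{2} - 60\right) = 140 \left(- \frac{95}{2}\right) = -6650$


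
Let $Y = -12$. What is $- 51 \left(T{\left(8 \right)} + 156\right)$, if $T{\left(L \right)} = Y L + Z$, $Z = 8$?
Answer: $-3468$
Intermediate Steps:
$T{\left(L \right)} = 8 - 12 L$ ($T{\left(L \right)} = - 12 L + 8 = 8 - 12 L$)
$- 51 \left(T{\left(8 \right)} + 156\right) = - 51 \left(\left(8 - 96\right) + 156\right) = - 51 \left(-88 + 156\right) = \left(-51\right) 68 = -3468$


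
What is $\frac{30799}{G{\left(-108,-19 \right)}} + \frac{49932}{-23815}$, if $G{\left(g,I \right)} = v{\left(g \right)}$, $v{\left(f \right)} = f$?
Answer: $- \frac{738870841}{2572020} \approx -287.27$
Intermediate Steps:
$G{\left(g,I \right)} = g$
$\frac{30799}{G{\left(-108,-19 \right)}} + \frac{49932}{-23815} = \frac{30799}{-108} + \frac{49932}{-23815} = 30799 \left(- \frac{1}{108}\right) + 49932 \left(- \frac{1}{23815}\right) = - \frac{30799}{108} - \frac{49932}{23815} = - \frac{738870841}{2572020}$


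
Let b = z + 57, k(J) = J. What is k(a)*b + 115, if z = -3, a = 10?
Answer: 655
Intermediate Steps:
b = 54 (b = -3 + 57 = 54)
k(a)*b + 115 = 10*54 + 115 = 540 + 115 = 655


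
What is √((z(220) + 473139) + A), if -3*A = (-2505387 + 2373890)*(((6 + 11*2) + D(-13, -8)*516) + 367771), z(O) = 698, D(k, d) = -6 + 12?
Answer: 7*√2986102122/3 ≈ 1.2751e+5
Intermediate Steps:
D(k, d) = 6
A = 48771579815/3 (A = -(-2505387 + 2373890)*(((6 + 11*2) + 6*516) + 367771)/3 = -(-131497)*(((6 + 22) + 3096) + 367771)/3 = -(-131497)*((28 + 3096) + 367771)/3 = -(-131497)*(3124 + 367771)/3 = -(-131497)*370895/3 = -⅓*(-48771579815) = 48771579815/3 ≈ 1.6257e+10)
√((z(220) + 473139) + A) = √((698 + 473139) + 48771579815/3) = √(473837 + 48771579815/3) = √(48773001326/3) = 7*√2986102122/3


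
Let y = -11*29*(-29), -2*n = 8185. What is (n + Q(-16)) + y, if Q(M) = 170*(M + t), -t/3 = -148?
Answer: 155837/2 ≈ 77919.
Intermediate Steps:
n = -8185/2 (n = -½*8185 = -8185/2 ≈ -4092.5)
t = 444 (t = -3*(-148) = 444)
Q(M) = 75480 + 170*M (Q(M) = 170*(M + 444) = 170*(444 + M) = 75480 + 170*M)
y = 9251 (y = -319*(-29) = 9251)
(n + Q(-16)) + y = (-8185/2 + (75480 + 170*(-16))) + 9251 = (-8185/2 + (75480 - 2720)) + 9251 = (-8185/2 + 72760) + 9251 = 137335/2 + 9251 = 155837/2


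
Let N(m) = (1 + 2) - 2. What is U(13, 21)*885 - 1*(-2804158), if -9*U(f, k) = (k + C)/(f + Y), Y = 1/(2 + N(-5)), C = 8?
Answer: 22431553/8 ≈ 2.8039e+6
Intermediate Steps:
N(m) = 1 (N(m) = 3 - 2 = 1)
Y = ⅓ (Y = 1/(2 + 1) = 1/3 = ⅓ ≈ 0.33333)
U(f, k) = -(8 + k)/(9*(⅓ + f)) (U(f, k) = -(k + 8)/(9*(f + ⅓)) = -(8 + k)/(9*(⅓ + f)))
U(13, 21)*885 - 1*(-2804158) = ((-8 - 1*21)/(3*(1 + 3*13)))*885 - 1*(-2804158) = ((-8 - 21)/(3*(1 + 39)))*885 + 2804158 = ((⅓)*(-29)/40)*885 + 2804158 = ((⅓)*(1/40)*(-29))*885 + 2804158 = -29/120*885 + 2804158 = -1711/8 + 2804158 = 22431553/8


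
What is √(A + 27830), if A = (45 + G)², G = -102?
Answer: √31079 ≈ 176.29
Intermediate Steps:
A = 3249 (A = (45 - 102)² = (-57)² = 3249)
√(A + 27830) = √(3249 + 27830) = √31079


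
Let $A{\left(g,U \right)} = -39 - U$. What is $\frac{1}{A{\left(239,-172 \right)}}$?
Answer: $\frac{1}{133} \approx 0.0075188$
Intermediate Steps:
$\frac{1}{A{\left(239,-172 \right)}} = \frac{1}{-39 - -172} = \frac{1}{-39 + 172} = \frac{1}{133}$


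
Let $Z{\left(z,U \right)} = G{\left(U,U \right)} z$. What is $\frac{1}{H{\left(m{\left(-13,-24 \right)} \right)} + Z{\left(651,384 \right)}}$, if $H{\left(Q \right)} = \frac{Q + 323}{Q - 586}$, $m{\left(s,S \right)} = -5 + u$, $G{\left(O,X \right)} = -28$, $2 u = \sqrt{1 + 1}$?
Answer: $- \frac{12733745785}{232117569857183} + \frac{909 \sqrt{2}}{232117569857183} \approx -5.4859 \cdot 10^{-5}$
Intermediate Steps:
$u = \frac{\sqrt{2}}{2}$ ($u = \frac{\sqrt{1 + 1}}{2} = \frac{\sqrt{2}}{2} \approx 0.70711$)
$m{\left(s,S \right)} = -5 + \frac{\sqrt{2}}{2}$
$H{\left(Q \right)} = \frac{323 + Q}{-586 + Q}$
$Z{\left(z,U \right)} = - 28 z$
$\frac{1}{H{\left(m{\left(-13,-24 \right)} \right)} + Z{\left(651,384 \right)}} = \frac{1}{\frac{323 - \left(5 - \frac{\sqrt{2}}{2}\right)}{-586 - \left(5 - \frac{\sqrt{2}}{2}\right)} - 18228} = \frac{1}{\frac{318 + \frac{\sqrt{2}}{2}}{-591 + \frac{\sqrt{2}}{2}} - 18228} = \frac{1}{-18228 + \frac{318 + \frac{\sqrt{2}}{2}}{-591 + \frac{\sqrt{2}}{2}}}$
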